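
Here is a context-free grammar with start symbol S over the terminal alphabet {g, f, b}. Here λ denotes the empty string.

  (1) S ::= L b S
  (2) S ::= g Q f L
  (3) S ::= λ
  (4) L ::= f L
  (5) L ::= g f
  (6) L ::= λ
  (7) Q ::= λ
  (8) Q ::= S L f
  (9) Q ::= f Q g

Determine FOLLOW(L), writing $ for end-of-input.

FIRST(L): from L::=f L we get {f}; from L::=g f we get {g}; from L::=λ we get {λ}. So FIRST(L) = {λ, f, g}.
FIRST(S): from S::=L b S we get {b, f, g}; from S::=g Q f L we get {g}; from S::=λ we get {λ}. So FIRST(S) = {λ, b, f, g}.
FIRST(Q): from Q::=λ we get {λ}; from Q::=S L f we get {b, f, g}; from Q::=f Q g we get {f}. So FIRST(Q) = {λ, b, f, g}.
FOLLOW(S) includes $ since S is the start symbol.
FOLLOW(S): in S::=L b S, the suffix after S is empty (adds nothing new); in Q::=S L f, S is followed by L f with FIRST {f, g}. Thus FOLLOW(S) = {$, f, g}.
FOLLOW(L): in S::=L b S, L is followed by b S with FIRST {b}; in S::=g Q f L, the suffix after L is empty, so FOLLOW(L) ⊇ FOLLOW(S) = {$, f, g}; in L::=f L, the suffix after L is empty (adds nothing new); in Q::=S L f, L is followed by f with FIRST {f}. Thus FOLLOW(L) = {$, b, f, g}.
FOLLOW(Q): in S::=g Q f L, Q is followed by f L with FIRST {f}; in Q::=f Q g, Q is followed by g with FIRST {g}. Thus FOLLOW(Q) = {f, g}.

{$, b, f, g}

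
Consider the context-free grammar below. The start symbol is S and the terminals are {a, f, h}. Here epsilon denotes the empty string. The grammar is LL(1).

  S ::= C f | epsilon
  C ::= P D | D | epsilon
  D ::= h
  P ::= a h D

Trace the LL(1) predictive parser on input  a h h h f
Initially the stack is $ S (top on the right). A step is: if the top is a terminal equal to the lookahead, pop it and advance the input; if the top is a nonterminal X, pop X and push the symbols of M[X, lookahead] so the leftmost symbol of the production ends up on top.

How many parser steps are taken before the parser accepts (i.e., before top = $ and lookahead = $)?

      Stack        Input        Action
   1  $ S          a h h h f $  expand S ::= C f
   2  $ f C        a h h h f $  expand C ::= P D
   3  $ f D P      a h h h f $  expand P ::= a h D
   4  $ f D D h a  a h h h f $  match a
   5  $ f D D h    h h h f $    match h
   6  $ f D D      h h f $      expand D ::= h
   7  $ f D h      h h f $      match h
   8  $ f D        h f $        expand D ::= h
   9  $ f h        h f $        match h
  10  $ f          f $          match f
Accept reached after 10 steps.

10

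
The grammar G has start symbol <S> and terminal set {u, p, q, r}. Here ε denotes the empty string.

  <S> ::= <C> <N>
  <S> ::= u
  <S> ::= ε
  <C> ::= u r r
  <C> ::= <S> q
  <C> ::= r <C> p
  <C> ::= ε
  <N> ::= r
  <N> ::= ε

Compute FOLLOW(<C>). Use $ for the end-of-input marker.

FIRST(<N>) = {ε, r}
FIRST(<S>) = {ε, q, r, u}  (via <C> <N>)
FIRST(<C>) = {ε, q, r, u}  (via <S> q)
FOLLOW(<S>) includes $ since <S> is the start symbol.
FOLLOW(<S>): in <C>::=<S> q, <S> is followed by q with FIRST {q}. Thus FOLLOW(<S>) = {$, q}.
FOLLOW(<C>): in <S>::=<C> <N>, <C> is followed by <N> with FIRST {ε, r}; in <S>::=<C> <N>, the suffix after <C> is nullable, so FOLLOW(<C>) ⊇ FOLLOW(<S>) = {$, q}; in <C>::=r <C> p, <C> is followed by p with FIRST {p}. Thus FOLLOW(<C>) = {$, p, q, r}.
FOLLOW(<N>): in <S>::=<C> <N>, the suffix after <N> is empty, so FOLLOW(<N>) ⊇ FOLLOW(<S>) = {$, q}. Thus FOLLOW(<N>) = {$, q}.

{$, p, q, r}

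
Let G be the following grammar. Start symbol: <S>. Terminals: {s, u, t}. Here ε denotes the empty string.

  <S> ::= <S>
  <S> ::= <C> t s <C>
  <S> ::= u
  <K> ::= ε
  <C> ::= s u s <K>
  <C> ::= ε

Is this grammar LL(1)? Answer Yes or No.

No

FIRST(<S>) = {s, t, u}
FIRST(<K>) = {ε}
FIRST(<C>) = {ε, s}
FOLLOW(<S>) = {$}
FOLLOW(<K>) = {$, t}
FOLLOW(<C>) = {$, t}
Cell M[<S>, s] receives both <S> ::= <S> and <S> ::= <C> t s <C> — the grammar is not LL(1).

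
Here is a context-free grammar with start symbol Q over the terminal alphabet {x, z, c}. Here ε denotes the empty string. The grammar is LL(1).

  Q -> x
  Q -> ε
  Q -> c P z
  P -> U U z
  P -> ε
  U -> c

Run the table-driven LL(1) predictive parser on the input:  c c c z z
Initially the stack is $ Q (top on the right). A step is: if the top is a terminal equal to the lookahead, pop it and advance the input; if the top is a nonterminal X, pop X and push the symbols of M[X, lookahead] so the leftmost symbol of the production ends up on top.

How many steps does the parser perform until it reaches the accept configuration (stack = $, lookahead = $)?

step 1: stack=$ Q  input=c c c z z $  — expand Q -> c P z
step 2: stack=$ z P c  input=c c c z z $  — match c
step 3: stack=$ z P  input=c c z z $  — expand P -> U U z
step 4: stack=$ z z U U  input=c c z z $  — expand U -> c
step 5: stack=$ z z U c  input=c c z z $  — match c
step 6: stack=$ z z U  input=c z z $  — expand U -> c
step 7: stack=$ z z c  input=c z z $  — match c
step 8: stack=$ z z  input=z z $  — match z
step 9: stack=$ z  input=z $  — match z
Accept reached after 9 steps.

9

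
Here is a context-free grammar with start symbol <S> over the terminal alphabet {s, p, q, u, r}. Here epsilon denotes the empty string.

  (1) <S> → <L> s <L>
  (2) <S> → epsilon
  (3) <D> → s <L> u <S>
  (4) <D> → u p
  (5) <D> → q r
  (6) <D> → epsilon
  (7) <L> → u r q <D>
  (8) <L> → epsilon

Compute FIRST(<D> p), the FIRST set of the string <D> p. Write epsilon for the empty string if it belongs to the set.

FIRST(<D>) = {epsilon, q, s, u}
FIRST(<L>) = {epsilon, u}
FIRST(<S>) = {epsilon, s, u}  (via <L> s <L>)
FIRST(<D> p): take FIRST of each symbol in turn, carrying on past any symbol whose FIRST contains epsilon; result {p, q, s, u}.

{p, q, s, u}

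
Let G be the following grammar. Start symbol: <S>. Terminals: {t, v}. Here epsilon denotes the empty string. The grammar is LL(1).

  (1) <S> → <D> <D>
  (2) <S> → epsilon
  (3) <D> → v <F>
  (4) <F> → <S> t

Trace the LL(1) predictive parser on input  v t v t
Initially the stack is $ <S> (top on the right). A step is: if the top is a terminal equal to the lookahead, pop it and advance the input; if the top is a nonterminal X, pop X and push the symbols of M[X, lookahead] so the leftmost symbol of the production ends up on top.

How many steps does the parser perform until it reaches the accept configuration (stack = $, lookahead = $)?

11

      Stack        Input      Action
   1  $ <S>        v t v t $  expand <S> → <D> <D>
   2  $ <D> <D>    v t v t $  expand <D> → v <F>
   3  $ <D> <F> v  v t v t $  match v
   4  $ <D> <F>    t v t $    expand <F> → <S> t
   5  $ <D> t <S>  t v t $    expand <S> → epsilon
   6  $ <D> t      t v t $    match t
   7  $ <D>        v t $      expand <D> → v <F>
   8  $ <F> v      v t $      match v
   9  $ <F>        t $        expand <F> → <S> t
  10  $ t <S>      t $        expand <S> → epsilon
  11  $ t          t $        match t
Accept reached after 11 steps.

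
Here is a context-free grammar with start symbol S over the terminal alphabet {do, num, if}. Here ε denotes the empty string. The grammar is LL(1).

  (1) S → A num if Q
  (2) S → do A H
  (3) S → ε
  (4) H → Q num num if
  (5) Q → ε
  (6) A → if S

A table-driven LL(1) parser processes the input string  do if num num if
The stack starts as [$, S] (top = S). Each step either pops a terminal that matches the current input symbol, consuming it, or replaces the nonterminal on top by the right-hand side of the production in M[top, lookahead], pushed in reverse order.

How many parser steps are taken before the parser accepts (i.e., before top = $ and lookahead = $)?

10

step 1: stack=$ S  input=do if num num if $  — expand S → do A H
step 2: stack=$ H A do  input=do if num num if $  — match do
step 3: stack=$ H A  input=if num num if $  — expand A → if S
step 4: stack=$ H S if  input=if num num if $  — match if
step 5: stack=$ H S  input=num num if $  — expand S → ε
step 6: stack=$ H  input=num num if $  — expand H → Q num num if
step 7: stack=$ if num num Q  input=num num if $  — expand Q → ε
step 8: stack=$ if num num  input=num num if $  — match num
step 9: stack=$ if num  input=num if $  — match num
step 10: stack=$ if  input=if $  — match if
Accept reached after 10 steps.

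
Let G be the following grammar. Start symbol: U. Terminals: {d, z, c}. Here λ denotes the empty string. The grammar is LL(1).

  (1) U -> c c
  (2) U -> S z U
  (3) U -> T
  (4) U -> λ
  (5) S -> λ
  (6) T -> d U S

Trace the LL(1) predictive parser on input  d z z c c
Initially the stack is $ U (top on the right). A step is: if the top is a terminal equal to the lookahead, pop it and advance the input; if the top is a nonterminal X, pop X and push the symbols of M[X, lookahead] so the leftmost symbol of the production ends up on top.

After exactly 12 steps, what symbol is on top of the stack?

S

      Stack      Input        Action
   1  $ U        d z z c c $  expand U -> T
   2  $ T        d z z c c $  expand T -> d U S
   3  $ S U d    d z z c c $  match d
   4  $ S U      z z c c $    expand U -> S z U
   5  $ S U z S  z z c c $    expand S -> λ
   6  $ S U z    z z c c $    match z
   7  $ S U      z c c $      expand U -> S z U
   8  $ S U z S  z c c $      expand S -> λ
   9  $ S U z    z c c $      match z
  10  $ S U      c c $        expand U -> c c
  11  $ S c c    c c $        match c
  12  $ S c      c $          match c
Stack after step 12: $ S (top = S).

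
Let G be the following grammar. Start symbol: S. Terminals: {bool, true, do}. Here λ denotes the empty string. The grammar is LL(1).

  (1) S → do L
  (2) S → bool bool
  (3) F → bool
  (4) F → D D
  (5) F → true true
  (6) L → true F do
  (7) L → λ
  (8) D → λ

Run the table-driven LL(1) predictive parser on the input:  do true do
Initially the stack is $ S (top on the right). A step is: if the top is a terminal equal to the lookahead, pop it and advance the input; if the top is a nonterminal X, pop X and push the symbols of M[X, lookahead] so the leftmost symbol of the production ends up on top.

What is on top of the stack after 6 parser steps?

D

     Stack        Input         Action
  1  $ S          do true do $  expand S → do L
  2  $ L do       do true do $  match do
  3  $ L          true do $     expand L → true F do
  4  $ do F true  true do $     match true
  5  $ do F       do $          expand F → D D
  6  $ do D D     do $          expand D → λ
Stack after step 6: $ do D (top = D).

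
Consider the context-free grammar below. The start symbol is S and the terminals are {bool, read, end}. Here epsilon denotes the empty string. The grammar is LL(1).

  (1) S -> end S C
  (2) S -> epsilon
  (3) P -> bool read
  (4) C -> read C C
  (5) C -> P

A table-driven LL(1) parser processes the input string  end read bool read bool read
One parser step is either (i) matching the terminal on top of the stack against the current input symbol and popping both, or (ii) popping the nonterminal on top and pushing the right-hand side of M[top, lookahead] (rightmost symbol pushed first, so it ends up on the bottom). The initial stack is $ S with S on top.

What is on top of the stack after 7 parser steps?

     Stack       Input                           Action
  1  $ S         end read bool read bool read $  expand S -> end S C
  2  $ C S end   end read bool read bool read $  match end
  3  $ C S       read bool read bool read $      expand S -> epsilon
  4  $ C         read bool read bool read $      expand C -> read C C
  5  $ C C read  read bool read bool read $      match read
  6  $ C C       bool read bool read $           expand C -> P
  7  $ C P       bool read bool read $           expand P -> bool read
Stack after step 7: $ C read bool (top = bool).

bool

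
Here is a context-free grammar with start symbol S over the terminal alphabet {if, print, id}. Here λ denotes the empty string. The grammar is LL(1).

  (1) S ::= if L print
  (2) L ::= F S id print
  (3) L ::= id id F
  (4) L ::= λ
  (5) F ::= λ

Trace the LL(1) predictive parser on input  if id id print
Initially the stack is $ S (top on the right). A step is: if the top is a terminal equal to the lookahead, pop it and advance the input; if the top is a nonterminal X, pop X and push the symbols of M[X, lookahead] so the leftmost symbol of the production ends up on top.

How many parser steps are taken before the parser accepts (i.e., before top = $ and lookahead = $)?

     Stack            Input             Action
  1  $ S              if id id print $  expand S ::= if L print
  2  $ print L if     if id id print $  match if
  3  $ print L        id id print $     expand L ::= id id F
  4  $ print F id id  id id print $     match id
  5  $ print F id     id print $        match id
  6  $ print F        print $           expand F ::= λ
  7  $ print          print $           match print
Accept reached after 7 steps.

7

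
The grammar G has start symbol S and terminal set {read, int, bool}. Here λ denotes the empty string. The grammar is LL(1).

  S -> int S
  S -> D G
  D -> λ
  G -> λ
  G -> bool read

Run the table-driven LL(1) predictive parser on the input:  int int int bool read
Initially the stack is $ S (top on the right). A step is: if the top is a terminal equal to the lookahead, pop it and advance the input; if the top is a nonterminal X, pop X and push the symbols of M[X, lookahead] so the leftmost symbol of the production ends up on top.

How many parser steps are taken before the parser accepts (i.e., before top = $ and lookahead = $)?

11

step 1: stack=$ S  input=int int int bool read $  — expand S -> int S
step 2: stack=$ S int  input=int int int bool read $  — match int
step 3: stack=$ S  input=int int bool read $  — expand S -> int S
step 4: stack=$ S int  input=int int bool read $  — match int
step 5: stack=$ S  input=int bool read $  — expand S -> int S
step 6: stack=$ S int  input=int bool read $  — match int
step 7: stack=$ S  input=bool read $  — expand S -> D G
step 8: stack=$ G D  input=bool read $  — expand D -> λ
step 9: stack=$ G  input=bool read $  — expand G -> bool read
step 10: stack=$ read bool  input=bool read $  — match bool
step 11: stack=$ read  input=read $  — match read
Accept reached after 11 steps.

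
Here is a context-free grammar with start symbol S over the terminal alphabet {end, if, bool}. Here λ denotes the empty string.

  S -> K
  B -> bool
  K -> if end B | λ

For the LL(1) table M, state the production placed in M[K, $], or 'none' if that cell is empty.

FIRST(B) = {bool}
FIRST(K) = {λ, if}
FIRST(S) = {λ, if}  (via K)
FOLLOW(S) includes $ since S is the start symbol.
FOLLOW(S): S appears on no right-hand side. Thus FOLLOW(S) = {$}.
FOLLOW(K): in S->K, the suffix after K is empty, so FOLLOW(K) ⊇ FOLLOW(S) = {$}. Thus FOLLOW(K) = {$}.
For K -> if end B: FIRST(if end B) = {if}, so it goes in M[K, t] for t ∈ {if}.
For K -> λ: FIRST(λ) = {λ}, so it goes in M[K, t] for t ∈ {}; since λ ∈ FIRST, also for every t ∈ FOLLOW(K) = {$}.

K -> λ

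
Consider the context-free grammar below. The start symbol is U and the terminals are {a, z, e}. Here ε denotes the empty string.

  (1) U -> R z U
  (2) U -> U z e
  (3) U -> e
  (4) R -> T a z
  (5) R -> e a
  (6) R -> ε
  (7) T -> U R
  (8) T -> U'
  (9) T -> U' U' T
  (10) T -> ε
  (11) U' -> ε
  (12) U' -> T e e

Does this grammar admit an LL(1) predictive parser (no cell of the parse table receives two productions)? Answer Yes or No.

FIRST(U) = {a, e, z}
FIRST(R) = {ε, a, e, z}
FIRST(T) = {ε, a, e, z}
FIRST(U') = {ε, a, e, z}
FOLLOW(U) = {$, a, e, z}
FOLLOW(R) = {a, e, z}
FOLLOW(T) = {a, e}
FOLLOW(U') = {a, e, z}
Cell M[R, a] receives both R -> T a z and R -> ε — the grammar is not LL(1).

No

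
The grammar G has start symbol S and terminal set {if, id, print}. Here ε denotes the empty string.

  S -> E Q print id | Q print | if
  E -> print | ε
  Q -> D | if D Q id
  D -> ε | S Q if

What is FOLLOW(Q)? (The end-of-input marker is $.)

FIRST(E) = {ε, print}
FIRST(S) = {if, print}  (via E Q print id, Q print)
FIRST(D) = {ε, if, print}  (via S Q if)
FIRST(Q) = {ε, if, print}  (via D)
FOLLOW(S) includes $ since S is the start symbol.
FOLLOW(S): in D->S Q if, S is followed by Q if with FIRST {if, print}. Thus FOLLOW(S) = {$, if, print}.
FOLLOW(E): in S->E Q print id, E is followed by Q print id with FIRST {if, print}. Thus FOLLOW(E) = {if, print}.
FOLLOW(Q): in S->E Q print id, Q is followed by print id with FIRST {print}; in S->Q print, Q is followed by print with FIRST {print}; in Q->if D Q id, Q is followed by id with FIRST {id}; in D->S Q if, Q is followed by if with FIRST {if}. Thus FOLLOW(Q) = {id, if, print}.
FOLLOW(D): in Q->D, the suffix after D is empty, so FOLLOW(D) ⊇ FOLLOW(Q) = {id, if, print}; in Q->if D Q id, D is followed by Q id with FIRST {id, if, print}. Thus FOLLOW(D) = {id, if, print}.

{id, if, print}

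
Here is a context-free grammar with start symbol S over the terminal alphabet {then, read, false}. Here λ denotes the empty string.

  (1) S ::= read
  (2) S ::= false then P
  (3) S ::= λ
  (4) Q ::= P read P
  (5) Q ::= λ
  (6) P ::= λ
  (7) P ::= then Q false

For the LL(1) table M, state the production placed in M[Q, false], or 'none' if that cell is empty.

Q ::= λ

FIRST(S): from S::=read we get {read}; from S::=false then P we get {false}; from S::=λ we get {λ}. So FIRST(S) = {λ, false, read}.
FIRST(P): from P::=λ we get {λ}; from P::=then Q false we get {then}. So FIRST(P) = {λ, then}.
FIRST(Q): from Q::=P read P we get {read, then}; from Q::=λ we get {λ}. So FIRST(Q) = {λ, read, then}.
FOLLOW(S) includes $ since S is the start symbol.
FOLLOW(Q): in P::=then Q false, Q is followed by false with FIRST {false}. Thus FOLLOW(Q) = {false}.
For Q ::= P read P: FIRST(P read P) = {read, then}, so it goes in M[Q, t] for t ∈ {read, then}.
For Q ::= λ: FIRST(λ) = {λ}, so it goes in M[Q, t] for t ∈ {}; since λ ∈ FIRST, also for every t ∈ FOLLOW(Q) = {false}.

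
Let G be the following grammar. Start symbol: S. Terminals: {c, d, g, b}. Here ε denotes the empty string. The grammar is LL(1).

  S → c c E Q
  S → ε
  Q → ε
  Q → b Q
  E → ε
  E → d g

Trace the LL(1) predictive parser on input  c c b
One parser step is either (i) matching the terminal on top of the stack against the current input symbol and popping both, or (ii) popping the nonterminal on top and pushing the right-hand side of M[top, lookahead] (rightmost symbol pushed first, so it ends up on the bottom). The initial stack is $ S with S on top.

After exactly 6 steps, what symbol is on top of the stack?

Q

     Stack      Input    Action
  1  $ S        c c b $  expand S → c c E Q
  2  $ Q E c c  c c b $  match c
  3  $ Q E c    c b $    match c
  4  $ Q E      b $      expand E → ε
  5  $ Q        b $      expand Q → b Q
  6  $ Q b      b $      match b
Stack after step 6: $ Q (top = Q).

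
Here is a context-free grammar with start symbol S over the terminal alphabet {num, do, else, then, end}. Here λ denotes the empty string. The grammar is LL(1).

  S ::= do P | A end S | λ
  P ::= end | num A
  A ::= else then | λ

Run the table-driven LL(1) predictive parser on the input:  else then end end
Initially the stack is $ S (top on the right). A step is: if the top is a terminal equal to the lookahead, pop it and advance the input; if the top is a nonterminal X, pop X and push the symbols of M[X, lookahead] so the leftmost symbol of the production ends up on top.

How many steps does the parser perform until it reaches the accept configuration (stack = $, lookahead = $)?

9

     Stack              Input                Action
  1  $ S                else then end end $  expand S ::= A end S
  2  $ S end A          else then end end $  expand A ::= else then
  3  $ S end then else  else then end end $  match else
  4  $ S end then       then end end $       match then
  5  $ S end            end end $            match end
  6  $ S                end $                expand S ::= A end S
  7  $ S end A          end $                expand A ::= λ
  8  $ S end            end $                match end
  9  $ S                $                    expand S ::= λ
Accept reached after 9 steps.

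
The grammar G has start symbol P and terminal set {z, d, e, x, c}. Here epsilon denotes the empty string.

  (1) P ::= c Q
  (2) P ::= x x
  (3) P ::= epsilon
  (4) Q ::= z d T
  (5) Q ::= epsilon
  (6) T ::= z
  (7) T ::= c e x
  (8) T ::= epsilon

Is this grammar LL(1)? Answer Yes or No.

FIRST(P) = {epsilon, c, x}
FIRST(Q) = {epsilon, z}
FIRST(T) = {epsilon, c, z}
FOLLOW(P) = {$}
FOLLOW(Q) = {$}
FOLLOW(T) = {$}
Each cell of M receives at most one production.

Yes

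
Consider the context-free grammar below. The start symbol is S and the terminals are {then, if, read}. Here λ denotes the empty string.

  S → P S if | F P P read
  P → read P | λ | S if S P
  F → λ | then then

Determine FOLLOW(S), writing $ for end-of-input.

{$, if, read, then}

FIRST(F) = {λ, then}
FIRST(S) = {read, then}  (via P S if, F P P read)
FIRST(P) = {λ, read, then}  (via S if S P)
FOLLOW(S) includes $ since S is the start symbol.
FOLLOW(P): in S→P S if, P is followed by S if with FIRST {read, then}; in S→F P P read (occurrence 1), P is followed by P read with FIRST {read, then}; in S→F P P read (occurrence 2), P is followed by read with FIRST {read}; in P→read P, the suffix after P is empty (adds nothing new); in P→S if S P, the suffix after P is empty (adds nothing new). Thus FOLLOW(P) = {read, then}.
FOLLOW(S): in S→P S if, S is followed by if with FIRST {if}; in P→S if S P (occurrence 1), S is followed by if S P with FIRST {if}; in P→S if S P (occurrence 2), S is followed by P with FIRST {λ, read, then}; in P→S if S P (occurrence 2), the suffix after S is nullable, so FOLLOW(S) ⊇ FOLLOW(P) = {read, then}. Thus FOLLOW(S) = {$, if, read, then}.
FOLLOW(F): in S→F P P read, F is followed by P P read with FIRST {read, then}. Thus FOLLOW(F) = {read, then}.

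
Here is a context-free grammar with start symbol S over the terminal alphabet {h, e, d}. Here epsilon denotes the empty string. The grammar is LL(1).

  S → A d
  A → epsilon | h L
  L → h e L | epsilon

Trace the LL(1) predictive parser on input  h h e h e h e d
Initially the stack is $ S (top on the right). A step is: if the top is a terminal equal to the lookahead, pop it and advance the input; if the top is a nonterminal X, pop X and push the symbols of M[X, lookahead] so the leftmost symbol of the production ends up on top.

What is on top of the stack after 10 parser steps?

      Stack      Input              Action
   1  $ S        h h e h e h e d $  expand S → A d
   2  $ d A      h h e h e h e d $  expand A → h L
   3  $ d L h    h h e h e h e d $  match h
   4  $ d L      h e h e h e d $    expand L → h e L
   5  $ d L e h  h e h e h e d $    match h
   6  $ d L e    e h e h e d $      match e
   7  $ d L      h e h e d $        expand L → h e L
   8  $ d L e h  h e h e d $        match h
   9  $ d L e    e h e d $          match e
  10  $ d L      h e d $            expand L → h e L
Stack after step 10: $ d L e h (top = h).

h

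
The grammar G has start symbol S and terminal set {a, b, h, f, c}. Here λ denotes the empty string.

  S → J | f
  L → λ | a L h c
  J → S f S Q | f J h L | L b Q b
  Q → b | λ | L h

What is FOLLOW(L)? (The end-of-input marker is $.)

FIRST(L): from L→λ we get {λ}; from L→a L h c we get {a}. So FIRST(L) = {λ, a}.
FIRST(Q): from Q→b we get {b}; from Q→λ we get {λ}; from Q→L h we get {a, h}. So FIRST(Q) = {λ, a, b, h}.
FIRST(S): from S→J we get {a, b, f}; from S→f we get {f}. So FIRST(S) = {a, b, f}.
FIRST(J): from J→S f S Q we get {a, b, f}; from J→f J h L we get {f}; from J→L b Q b we get {a, b}. So FIRST(J) = {a, b, f}.
FOLLOW(S) includes $ since S is the start symbol.
FOLLOW(S): in J→S f S Q (occurrence 1), S is followed by f S Q with FIRST {f}; in J→S f S Q (occurrence 2), S is followed by Q with FIRST {λ, a, b, h}; in J→S f S Q (occurrence 2), the suffix after S is nullable, so FOLLOW(S) ⊇ FOLLOW(J) = {$, a, b, f, h}. Thus FOLLOW(S) = {$, a, b, f, h}.
FOLLOW(J): in S→J, the suffix after J is empty, so FOLLOW(J) ⊇ FOLLOW(S) = {$, a, b, f, h}; in J→f J h L, J is followed by h L with FIRST {h}. Thus FOLLOW(J) = {$, a, b, f, h}.
FOLLOW(L): in L→a L h c, L is followed by h c with FIRST {h}; in J→f J h L, the suffix after L is empty, so FOLLOW(L) ⊇ FOLLOW(J) = {$, a, b, f, h}; in J→L b Q b, L is followed by b Q b with FIRST {b}; in Q→L h, L is followed by h with FIRST {h}. Thus FOLLOW(L) = {$, a, b, f, h}.
FOLLOW(Q): in J→S f S Q, the suffix after Q is empty, so FOLLOW(Q) ⊇ FOLLOW(J) = {$, a, b, f, h}; in J→L b Q b, Q is followed by b with FIRST {b}. Thus FOLLOW(Q) = {$, a, b, f, h}.

{$, a, b, f, h}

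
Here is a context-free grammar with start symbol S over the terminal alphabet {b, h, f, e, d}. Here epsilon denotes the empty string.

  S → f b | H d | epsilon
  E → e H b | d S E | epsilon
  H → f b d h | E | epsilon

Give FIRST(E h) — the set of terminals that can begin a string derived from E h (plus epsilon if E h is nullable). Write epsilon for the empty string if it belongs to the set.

FIRST(E) = {epsilon, d, e}
FIRST(H) = {epsilon, d, e, f}  (via E)
FIRST(S) = {epsilon, d, e, f}  (via H d)
FIRST(E h): take FIRST of each symbol in turn, carrying on past any symbol whose FIRST contains epsilon; result {d, e, h}.

{d, e, h}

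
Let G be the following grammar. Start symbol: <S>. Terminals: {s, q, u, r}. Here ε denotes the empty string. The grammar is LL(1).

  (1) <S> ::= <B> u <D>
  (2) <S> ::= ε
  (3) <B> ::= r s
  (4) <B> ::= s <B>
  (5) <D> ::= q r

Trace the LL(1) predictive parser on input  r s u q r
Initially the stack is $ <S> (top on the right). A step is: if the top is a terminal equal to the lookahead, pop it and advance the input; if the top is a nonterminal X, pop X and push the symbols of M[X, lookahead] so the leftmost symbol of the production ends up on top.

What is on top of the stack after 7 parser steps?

step 1: stack=$ <S>  input=r s u q r $  — expand <S> ::= <B> u <D>
step 2: stack=$ <D> u <B>  input=r s u q r $  — expand <B> ::= r s
step 3: stack=$ <D> u s r  input=r s u q r $  — match r
step 4: stack=$ <D> u s  input=s u q r $  — match s
step 5: stack=$ <D> u  input=u q r $  — match u
step 6: stack=$ <D>  input=q r $  — expand <D> ::= q r
step 7: stack=$ r q  input=q r $  — match q
Stack after step 7: $ r (top = r).

r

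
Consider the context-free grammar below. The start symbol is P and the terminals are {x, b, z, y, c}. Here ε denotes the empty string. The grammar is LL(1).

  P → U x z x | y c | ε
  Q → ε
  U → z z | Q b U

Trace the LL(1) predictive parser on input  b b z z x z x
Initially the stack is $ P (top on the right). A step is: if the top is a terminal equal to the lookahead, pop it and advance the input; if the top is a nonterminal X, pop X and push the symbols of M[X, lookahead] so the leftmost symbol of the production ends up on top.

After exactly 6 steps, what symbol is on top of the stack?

     Stack          Input            Action
  1  $ P            b b z z x z x $  expand P → U x z x
  2  $ x z x U      b b z z x z x $  expand U → Q b U
  3  $ x z x U b Q  b b z z x z x $  expand Q → ε
  4  $ x z x U b    b b z z x z x $  match b
  5  $ x z x U      b z z x z x $    expand U → Q b U
  6  $ x z x U b Q  b z z x z x $    expand Q → ε
Stack after step 6: $ x z x U b (top = b).

b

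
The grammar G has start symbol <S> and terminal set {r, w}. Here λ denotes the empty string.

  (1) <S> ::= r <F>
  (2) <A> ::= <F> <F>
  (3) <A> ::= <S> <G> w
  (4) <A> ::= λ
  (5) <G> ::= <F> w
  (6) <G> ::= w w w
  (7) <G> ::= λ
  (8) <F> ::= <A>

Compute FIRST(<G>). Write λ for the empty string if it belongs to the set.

FIRST(<S>): from <S>::=r <F> we get {r}. So FIRST(<S>) = {r}.
FIRST(<A>): from <A>::=<F> <F> we get {λ, r}; from <A>::=<S> <G> w we get {r}; from <A>::=λ we get {λ}. So FIRST(<A>) = {λ, r}.
FIRST(<F>): from <F>::=<A> we get {λ, r}. So FIRST(<F>) = {λ, r}.
FIRST(<G>): from <G>::=<F> w we get {r, w}; from <G>::=w w w we get {w}; from <G>::=λ we get {λ}. So FIRST(<G>) = {λ, r, w}.

{λ, r, w}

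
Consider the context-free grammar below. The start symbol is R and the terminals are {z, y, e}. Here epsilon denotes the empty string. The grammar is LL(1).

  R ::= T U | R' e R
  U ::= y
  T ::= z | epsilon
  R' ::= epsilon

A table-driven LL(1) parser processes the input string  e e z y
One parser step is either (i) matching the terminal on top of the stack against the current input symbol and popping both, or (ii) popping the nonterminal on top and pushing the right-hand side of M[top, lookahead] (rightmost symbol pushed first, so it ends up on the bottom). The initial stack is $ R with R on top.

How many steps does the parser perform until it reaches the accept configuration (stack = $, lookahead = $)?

step 1: stack=$ R  input=e e z y $  — expand R ::= R' e R
step 2: stack=$ R e R'  input=e e z y $  — expand R' ::= epsilon
step 3: stack=$ R e  input=e e z y $  — match e
step 4: stack=$ R  input=e z y $  — expand R ::= R' e R
step 5: stack=$ R e R'  input=e z y $  — expand R' ::= epsilon
step 6: stack=$ R e  input=e z y $  — match e
step 7: stack=$ R  input=z y $  — expand R ::= T U
step 8: stack=$ U T  input=z y $  — expand T ::= z
step 9: stack=$ U z  input=z y $  — match z
step 10: stack=$ U  input=y $  — expand U ::= y
step 11: stack=$ y  input=y $  — match y
Accept reached after 11 steps.

11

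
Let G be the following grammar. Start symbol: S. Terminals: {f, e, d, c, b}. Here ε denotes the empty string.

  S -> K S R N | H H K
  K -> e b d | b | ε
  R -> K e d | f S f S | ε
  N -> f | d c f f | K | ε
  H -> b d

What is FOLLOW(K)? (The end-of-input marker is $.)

FIRST(K) = {ε, b, e}
FIRST(H) = {b}
FIRST(S) = {b, e}  (via K S R N, H H K)
FIRST(R) = {ε, b, e, f}  (via K e d)
FIRST(N) = {ε, b, d, e, f}  (via K)
FOLLOW(S) includes $ since S is the start symbol.
FOLLOW(S): in S->K S R N, S is followed by R N with FIRST {ε, b, d, e, f}; in S->K S R N, the suffix after S is nullable (adds nothing new); in R->f S f S (occurrence 1), S is followed by f S with FIRST {f}; in R->f S f S (occurrence 2), the suffix after S is empty, so FOLLOW(S) ⊇ FOLLOW(R) = {$, b, d, e, f}. Thus FOLLOW(S) = {$, b, d, e, f}.
FOLLOW(R): in S->K S R N, R is followed by N with FIRST {ε, b, d, e, f}; in S->K S R N, the suffix after R is nullable, so FOLLOW(R) ⊇ FOLLOW(S) = {$, b, d, e, f}. Thus FOLLOW(R) = {$, b, d, e, f}.
FOLLOW(N): in S->K S R N, the suffix after N is empty, so FOLLOW(N) ⊇ FOLLOW(S) = {$, b, d, e, f}. Thus FOLLOW(N) = {$, b, d, e, f}.
FOLLOW(K): in S->K S R N, K is followed by S R N with FIRST {b, e}; in S->H H K, the suffix after K is empty, so FOLLOW(K) ⊇ FOLLOW(S) = {$, b, d, e, f}; in R->K e d, K is followed by e d with FIRST {e}; in N->K, the suffix after K is empty, so FOLLOW(K) ⊇ FOLLOW(N) = {$, b, d, e, f}. Thus FOLLOW(K) = {$, b, d, e, f}.
FOLLOW(H): in S->H H K (occurrence 1), H is followed by H K with FIRST {b}; in S->H H K (occurrence 2), H is followed by K with FIRST {ε, b, e}; in S->H H K (occurrence 2), the suffix after H is nullable, so FOLLOW(H) ⊇ FOLLOW(S) = {$, b, d, e, f}. Thus FOLLOW(H) = {$, b, d, e, f}.

{$, b, d, e, f}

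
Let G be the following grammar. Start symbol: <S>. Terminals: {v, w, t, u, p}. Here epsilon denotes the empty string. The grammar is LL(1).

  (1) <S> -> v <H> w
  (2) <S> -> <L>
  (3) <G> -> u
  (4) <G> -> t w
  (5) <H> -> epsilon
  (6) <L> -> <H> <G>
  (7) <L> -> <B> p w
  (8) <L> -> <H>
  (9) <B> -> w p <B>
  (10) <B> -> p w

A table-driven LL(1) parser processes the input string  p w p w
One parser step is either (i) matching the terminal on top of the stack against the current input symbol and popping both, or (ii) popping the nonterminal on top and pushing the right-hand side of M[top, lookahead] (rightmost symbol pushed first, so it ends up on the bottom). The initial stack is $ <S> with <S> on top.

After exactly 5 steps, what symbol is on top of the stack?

p

     Stack      Input      Action
  1  $ <S>      p w p w $  expand <S> -> <L>
  2  $ <L>      p w p w $  expand <L> -> <B> p w
  3  $ w p <B>  p w p w $  expand <B> -> p w
  4  $ w p w p  p w p w $  match p
  5  $ w p w    w p w $    match w
Stack after step 5: $ w p (top = p).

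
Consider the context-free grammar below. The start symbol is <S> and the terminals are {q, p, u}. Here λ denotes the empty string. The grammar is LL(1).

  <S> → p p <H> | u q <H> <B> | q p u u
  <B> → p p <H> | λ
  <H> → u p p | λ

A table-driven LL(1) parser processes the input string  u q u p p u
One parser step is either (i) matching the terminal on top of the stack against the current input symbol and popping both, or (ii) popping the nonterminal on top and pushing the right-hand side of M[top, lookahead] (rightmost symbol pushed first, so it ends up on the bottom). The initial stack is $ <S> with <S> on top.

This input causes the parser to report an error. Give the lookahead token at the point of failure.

     Stack          Input          Action
  1  $ <S>          u q u p p u $  expand <S> → u q <H> <B>
  2  $ <B> <H> q u  u q u p p u $  match u
  3  $ <B> <H> q    q u p p u $    match q
  4  $ <B> <H>      u p p u $      expand <H> → u p p
  5  $ <B> p p u    u p p u $      match u
  6  $ <B> p p      p p u $        match p
  7  $ <B> p        p u $          match p
  8  $ <B>          u $            error: M[<B>, u] is empty

u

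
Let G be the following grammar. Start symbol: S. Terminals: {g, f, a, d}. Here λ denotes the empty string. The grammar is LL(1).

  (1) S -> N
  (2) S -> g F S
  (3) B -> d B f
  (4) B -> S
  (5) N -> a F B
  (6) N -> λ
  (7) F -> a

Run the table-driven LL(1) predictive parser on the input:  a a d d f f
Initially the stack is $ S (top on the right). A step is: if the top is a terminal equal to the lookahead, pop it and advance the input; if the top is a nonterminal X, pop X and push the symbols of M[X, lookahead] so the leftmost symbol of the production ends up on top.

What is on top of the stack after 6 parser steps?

d

     Stack    Input          Action
  1  $ S      a a d d f f $  expand S -> N
  2  $ N      a a d d f f $  expand N -> a F B
  3  $ B F a  a a d d f f $  match a
  4  $ B F    a d d f f $    expand F -> a
  5  $ B a    a d d f f $    match a
  6  $ B      d d f f $      expand B -> d B f
Stack after step 6: $ f B d (top = d).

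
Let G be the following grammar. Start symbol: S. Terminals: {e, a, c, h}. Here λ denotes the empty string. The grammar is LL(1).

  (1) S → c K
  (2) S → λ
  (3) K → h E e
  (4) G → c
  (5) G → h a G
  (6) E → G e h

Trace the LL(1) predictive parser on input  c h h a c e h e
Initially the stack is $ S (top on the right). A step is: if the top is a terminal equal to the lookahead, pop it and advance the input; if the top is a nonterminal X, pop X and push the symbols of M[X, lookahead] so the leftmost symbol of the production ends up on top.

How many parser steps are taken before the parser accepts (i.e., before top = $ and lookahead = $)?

13

      Stack          Input              Action
   1  $ S            c h h a c e h e $  expand S → c K
   2  $ K c          c h h a c e h e $  match c
   3  $ K            h h a c e h e $    expand K → h E e
   4  $ e E h        h h a c e h e $    match h
   5  $ e E          h a c e h e $      expand E → G e h
   6  $ e h e G      h a c e h e $      expand G → h a G
   7  $ e h e G a h  h a c e h e $      match h
   8  $ e h e G a    a c e h e $        match a
   9  $ e h e G      c e h e $          expand G → c
  10  $ e h e c      c e h e $          match c
  11  $ e h e        e h e $            match e
  12  $ e h          h e $              match h
  13  $ e            e $                match e
Accept reached after 13 steps.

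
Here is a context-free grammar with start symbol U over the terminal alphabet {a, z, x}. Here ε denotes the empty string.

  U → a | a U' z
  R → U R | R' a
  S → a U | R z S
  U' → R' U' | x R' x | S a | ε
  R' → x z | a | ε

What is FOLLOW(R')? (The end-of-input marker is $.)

{a, x, z}

FIRST(U): from U→a we get {a}; from U→a U' z we get {a}. So FIRST(U) = {a}.
FIRST(R'): from R'→x z we get {x}; from R'→a we get {a}; from R'→ε we get {ε}. So FIRST(R') = {ε, a, x}.
FIRST(R): from R→U R we get {a}; from R→R' a we get {a, x}. So FIRST(R) = {a, x}.
FIRST(S): from S→a U we get {a}; from S→R z S we get {a, x}. So FIRST(S) = {a, x}.
FIRST(U'): from U'→R' U' we get {ε, a, x}; from U'→x R' x we get {x}; from U'→S a we get {a, x}; from U'→ε we get {ε}. So FIRST(U') = {ε, a, x}.
FOLLOW(U) includes $ since U is the start symbol.
FOLLOW(R): in R→U R, the suffix after R is empty (adds nothing new); in S→R z S, R is followed by z S with FIRST {z}. Thus FOLLOW(R) = {z}.
FOLLOW(S): in S→R z S, the suffix after S is empty (adds nothing new); in U'→S a, S is followed by a with FIRST {a}. Thus FOLLOW(S) = {a}.
FOLLOW(U): in R→U R, U is followed by R with FIRST {a, x}; in S→a U, the suffix after U is empty, so FOLLOW(U) ⊇ FOLLOW(S) = {a}. Thus FOLLOW(U) = {$, a, x}.
FOLLOW(U'): in U→a U' z, U' is followed by z with FIRST {z}; in U'→R' U', the suffix after U' is empty (adds nothing new). Thus FOLLOW(U') = {z}.
FOLLOW(R'): in R→R' a, R' is followed by a with FIRST {a}; in U'→R' U', R' is followed by U' with FIRST {ε, a, x}; in U'→R' U', the suffix after R' is nullable, so FOLLOW(R') ⊇ FOLLOW(U') = {z}; in U'→x R' x, R' is followed by x with FIRST {x}. Thus FOLLOW(R') = {a, x, z}.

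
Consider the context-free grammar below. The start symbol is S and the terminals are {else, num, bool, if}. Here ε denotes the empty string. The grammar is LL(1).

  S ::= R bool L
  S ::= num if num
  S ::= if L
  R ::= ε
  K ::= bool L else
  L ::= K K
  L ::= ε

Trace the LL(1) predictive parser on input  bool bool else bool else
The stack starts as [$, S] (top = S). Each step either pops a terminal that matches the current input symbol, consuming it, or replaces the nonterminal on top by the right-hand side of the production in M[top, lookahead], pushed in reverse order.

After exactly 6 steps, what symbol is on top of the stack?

L

     Stack            Input                       Action
  1  $ S              bool bool else bool else $  expand S ::= R bool L
  2  $ L bool R       bool bool else bool else $  expand R ::= ε
  3  $ L bool         bool bool else bool else $  match bool
  4  $ L              bool else bool else $       expand L ::= K K
  5  $ K K            bool else bool else $       expand K ::= bool L else
  6  $ K else L bool  bool else bool else $       match bool
Stack after step 6: $ K else L (top = L).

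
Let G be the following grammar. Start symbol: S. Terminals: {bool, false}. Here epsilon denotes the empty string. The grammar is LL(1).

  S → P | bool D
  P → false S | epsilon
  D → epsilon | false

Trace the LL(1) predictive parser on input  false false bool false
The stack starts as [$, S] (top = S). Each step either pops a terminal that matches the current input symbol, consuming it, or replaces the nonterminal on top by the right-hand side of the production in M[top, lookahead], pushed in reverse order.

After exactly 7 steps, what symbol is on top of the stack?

     Stack      Input                     Action
  1  $ S        false false bool false $  expand S → P
  2  $ P        false false bool false $  expand P → false S
  3  $ S false  false false bool false $  match false
  4  $ S        false bool false $        expand S → P
  5  $ P        false bool false $        expand P → false S
  6  $ S false  false bool false $        match false
  7  $ S        bool false $              expand S → bool D
Stack after step 7: $ D bool (top = bool).

bool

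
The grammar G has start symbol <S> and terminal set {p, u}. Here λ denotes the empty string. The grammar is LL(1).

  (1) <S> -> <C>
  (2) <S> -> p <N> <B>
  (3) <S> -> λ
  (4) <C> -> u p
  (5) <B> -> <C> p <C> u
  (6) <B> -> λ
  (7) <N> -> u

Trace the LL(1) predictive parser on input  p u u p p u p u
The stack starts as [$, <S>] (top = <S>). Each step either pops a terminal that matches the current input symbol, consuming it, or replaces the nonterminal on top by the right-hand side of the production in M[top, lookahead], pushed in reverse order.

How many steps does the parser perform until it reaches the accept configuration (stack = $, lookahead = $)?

13

      Stack          Input              Action
   1  $ <S>          p u u p p u p u $  expand <S> -> p <N> <B>
   2  $ <B> <N> p    p u u p p u p u $  match p
   3  $ <B> <N>      u u p p u p u $    expand <N> -> u
   4  $ <B> u        u u p p u p u $    match u
   5  $ <B>          u p p u p u $      expand <B> -> <C> p <C> u
   6  $ u <C> p <C>  u p p u p u $      expand <C> -> u p
   7  $ u <C> p p u  u p p u p u $      match u
   8  $ u <C> p p    p p u p u $        match p
   9  $ u <C> p      p u p u $          match p
  10  $ u <C>        u p u $            expand <C> -> u p
  11  $ u p u        u p u $            match u
  12  $ u p          p u $              match p
  13  $ u            u $                match u
Accept reached after 13 steps.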